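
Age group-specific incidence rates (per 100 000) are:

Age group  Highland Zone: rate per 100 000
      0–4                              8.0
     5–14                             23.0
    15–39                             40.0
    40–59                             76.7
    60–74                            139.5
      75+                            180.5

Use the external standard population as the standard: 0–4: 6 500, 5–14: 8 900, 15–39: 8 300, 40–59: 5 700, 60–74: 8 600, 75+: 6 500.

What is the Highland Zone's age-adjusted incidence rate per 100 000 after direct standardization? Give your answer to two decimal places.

76.38

Standard total = 44 500; weights = 0.1461, 0.2000, 0.1865, 0.1281, 0.1933, 0.1461.
Standardized rate: 0.1461×8.0 + 0.2000×23.0 + 0.1865×40.0 + 0.1281×76.7 + 0.1933×139.5 + 0.1461×180.5 = 76.3784 per 100 000.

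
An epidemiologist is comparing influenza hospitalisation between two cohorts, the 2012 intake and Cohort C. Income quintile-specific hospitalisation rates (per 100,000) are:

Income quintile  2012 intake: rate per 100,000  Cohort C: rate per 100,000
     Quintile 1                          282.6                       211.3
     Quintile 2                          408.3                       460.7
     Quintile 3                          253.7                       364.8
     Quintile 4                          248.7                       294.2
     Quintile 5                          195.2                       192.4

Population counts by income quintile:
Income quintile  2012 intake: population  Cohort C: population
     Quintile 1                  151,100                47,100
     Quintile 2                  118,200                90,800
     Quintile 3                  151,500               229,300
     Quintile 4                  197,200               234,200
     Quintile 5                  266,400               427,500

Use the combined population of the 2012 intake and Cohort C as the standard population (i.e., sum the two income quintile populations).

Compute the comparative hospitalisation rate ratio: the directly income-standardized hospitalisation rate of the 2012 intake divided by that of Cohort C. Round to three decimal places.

0.894

Combined standard total = 1,913,300; weights = 0.1036, 0.1092, 0.1990, 0.2255, 0.3627.
The 2012 intake: 0.1036×282.6 + 0.1092×408.3 + 0.1990×253.7 + 0.2255×248.7 + 0.3627×195.2 = 251.2379 per 100,000.
Cohort C: 0.1036×211.3 + 0.1092×460.7 + 0.1990×364.8 + 0.2255×294.2 + 0.3627×192.4 = 280.9314 per 100,000.
Ratio = 251.2379 ÷ 280.9314 = 0.89430.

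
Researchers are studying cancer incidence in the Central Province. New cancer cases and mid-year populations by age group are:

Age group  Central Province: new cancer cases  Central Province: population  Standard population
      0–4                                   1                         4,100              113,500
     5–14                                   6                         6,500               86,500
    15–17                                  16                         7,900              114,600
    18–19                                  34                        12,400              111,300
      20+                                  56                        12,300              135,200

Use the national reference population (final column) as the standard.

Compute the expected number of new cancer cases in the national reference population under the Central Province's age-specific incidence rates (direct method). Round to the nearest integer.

Age-specific rates per 100,000 for the Central Province: 24.39, 92.31, 202.53, 274.19, 455.28.
Expected new cancer cases = Σ (standard pop × age-specific rate ÷ 100,000)
= 113,500×24.39/100,000 + 86,500×92.31/100,000 + 114,600×202.53/100,000 + 111,300×274.19/100,000 + 135,200×455.28/100,000
= 27.68 + 79.85 + 232.10 + 305.18 + 615.54 = 1260.35.

1260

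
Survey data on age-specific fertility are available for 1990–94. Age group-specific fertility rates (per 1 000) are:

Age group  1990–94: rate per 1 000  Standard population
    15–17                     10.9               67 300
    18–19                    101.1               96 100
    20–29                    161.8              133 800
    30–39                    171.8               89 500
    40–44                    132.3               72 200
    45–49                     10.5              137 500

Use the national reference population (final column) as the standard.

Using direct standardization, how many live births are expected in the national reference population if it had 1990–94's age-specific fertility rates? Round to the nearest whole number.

Expected live births = Σ (standard pop × age-specific rate ÷ 1 000)
= 67 300×10.9/1 000 + 96 100×101.1/1 000 + 133 800×161.8/1 000 + 89 500×171.8/1 000 + 72 200×132.3/1 000 + 137 500×10.5/1 000
= 733.57 + 9715.71 + 21648.84 + 15376.10 + 9552.06 + 1443.75 = 58470.03.

58470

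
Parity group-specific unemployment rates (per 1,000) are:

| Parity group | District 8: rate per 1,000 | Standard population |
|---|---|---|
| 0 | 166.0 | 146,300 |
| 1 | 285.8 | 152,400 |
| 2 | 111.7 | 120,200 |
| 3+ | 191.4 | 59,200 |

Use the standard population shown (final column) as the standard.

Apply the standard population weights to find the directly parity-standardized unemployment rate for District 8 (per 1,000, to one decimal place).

Standard total = 478,100; weights = 0.3060, 0.3188, 0.2514, 0.1238.
Standardized rate: 0.3060×166.0 + 0.3188×285.8 + 0.2514×111.7 + 0.1238×191.4 = 193.6811 per 1,000.

193.7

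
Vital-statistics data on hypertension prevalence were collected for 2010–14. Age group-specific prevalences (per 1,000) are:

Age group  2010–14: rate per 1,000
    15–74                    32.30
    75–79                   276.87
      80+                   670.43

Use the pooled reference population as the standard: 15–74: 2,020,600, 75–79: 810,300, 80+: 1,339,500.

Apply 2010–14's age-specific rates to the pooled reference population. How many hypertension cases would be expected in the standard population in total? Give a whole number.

Expected hypertension cases = Σ (standard pop × age-specific rate ÷ 1,000)
= 2,020,600×32.30/1,000 + 810,300×276.87/1,000 + 1,339,500×670.43/1,000
= 65265.38 + 224347.76 + 898040.98 = 1187654.13.

1187654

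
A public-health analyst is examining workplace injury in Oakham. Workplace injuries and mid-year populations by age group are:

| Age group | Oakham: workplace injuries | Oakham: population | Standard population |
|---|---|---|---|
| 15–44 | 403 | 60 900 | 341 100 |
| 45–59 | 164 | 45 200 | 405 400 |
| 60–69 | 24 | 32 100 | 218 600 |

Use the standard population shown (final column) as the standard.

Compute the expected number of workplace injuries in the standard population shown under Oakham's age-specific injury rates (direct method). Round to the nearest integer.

Age-specific rates per 10 000 for Oakham: 66.17, 36.28, 7.48.
Expected workplace injuries = Σ (standard pop × age-specific rate ÷ 10 000)
= 341 100×66.17/10 000 + 405 400×36.28/10 000 + 218 600×7.48/10 000
= 2257.20 + 1470.92 + 163.44 = 3891.56.

3892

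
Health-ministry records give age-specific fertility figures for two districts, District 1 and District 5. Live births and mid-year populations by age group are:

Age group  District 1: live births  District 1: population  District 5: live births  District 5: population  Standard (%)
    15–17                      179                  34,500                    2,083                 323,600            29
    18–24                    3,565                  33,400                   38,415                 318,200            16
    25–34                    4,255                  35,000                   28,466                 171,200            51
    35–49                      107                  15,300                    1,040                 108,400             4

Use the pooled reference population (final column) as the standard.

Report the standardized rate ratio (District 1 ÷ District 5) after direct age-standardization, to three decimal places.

Age-specific rates per 1,000 for District 1: 5.188, 106.737, 121.571, 6.993.
For District 5: 6.437, 120.726, 166.273, 9.594.
Standard weights: 0.29, 0.16, 0.51, 0.04.
District 1: 0.2900×5.188 + 0.1600×106.737 + 0.5100×121.571 + 0.0400×6.993 = 80.8636 per 1,000.
District 5: 0.2900×6.437 + 0.1600×120.726 + 0.5100×166.273 + 0.0400×9.594 = 106.3661 per 1,000.
Ratio = 80.8636 ÷ 106.3661 = 0.76024.

0.760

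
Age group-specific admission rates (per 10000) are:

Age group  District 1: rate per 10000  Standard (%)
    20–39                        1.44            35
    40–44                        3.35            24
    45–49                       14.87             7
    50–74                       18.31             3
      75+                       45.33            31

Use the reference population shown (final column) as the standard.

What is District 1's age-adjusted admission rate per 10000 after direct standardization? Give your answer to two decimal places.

Standard weights: 0.35, 0.24, 0.07, 0.03, 0.31.
Standardized rate: 0.3500×1.44 + 0.2400×3.35 + 0.0700×14.87 + 0.0300×18.31 + 0.3100×45.33 = 16.9505 per 10000.

16.95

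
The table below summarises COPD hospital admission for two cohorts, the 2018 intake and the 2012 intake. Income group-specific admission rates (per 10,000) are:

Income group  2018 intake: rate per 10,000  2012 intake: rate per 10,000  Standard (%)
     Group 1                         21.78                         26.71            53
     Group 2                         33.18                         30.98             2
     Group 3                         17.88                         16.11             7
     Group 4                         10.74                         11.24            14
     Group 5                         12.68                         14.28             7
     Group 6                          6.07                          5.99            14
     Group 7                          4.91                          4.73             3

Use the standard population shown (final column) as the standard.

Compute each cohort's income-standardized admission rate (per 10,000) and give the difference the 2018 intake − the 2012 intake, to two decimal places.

-2.61

Standard weights: 0.53, 0.02, 0.07, 0.14, 0.07, 0.14, 0.03.
The 2018 intake: 0.5300×21.78 + 0.0200×33.18 + 0.0700×17.88 + 0.1400×10.74 + 0.0700×12.68 + 0.1400×6.07 + 0.0300×4.91 = 16.8469 per 10,000.
The 2012 intake: 0.5300×26.71 + 0.0200×30.98 + 0.0700×16.11 + 0.1400×11.24 + 0.0700×14.28 + 0.1400×5.99 + 0.0300×4.73 = 19.4573 per 10,000.
Difference = 16.8469 − 19.4573 = -2.6104.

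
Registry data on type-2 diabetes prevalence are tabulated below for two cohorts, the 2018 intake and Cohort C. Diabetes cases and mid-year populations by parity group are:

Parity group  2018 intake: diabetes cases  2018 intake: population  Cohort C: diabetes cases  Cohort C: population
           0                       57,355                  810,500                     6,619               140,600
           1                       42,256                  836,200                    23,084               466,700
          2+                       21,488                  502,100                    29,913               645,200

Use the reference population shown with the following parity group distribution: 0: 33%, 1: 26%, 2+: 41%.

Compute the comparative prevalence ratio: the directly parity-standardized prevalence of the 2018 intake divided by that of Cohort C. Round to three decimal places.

1.140

Parity-specific rates per 1,000 for the 2018 intake: 70.765, 50.533, 42.796.
For Cohort C: 47.077, 49.462, 46.362.
Standard weights: 0.33, 0.26, 0.41.
The 2018 intake: 0.3300×70.765 + 0.2600×50.533 + 0.4100×42.796 = 54.0376 per 1,000.
Cohort C: 0.3300×47.077 + 0.2600×49.462 + 0.4100×46.362 = 47.4041 per 1,000.
Ratio = 54.0376 ÷ 47.4041 = 1.13993.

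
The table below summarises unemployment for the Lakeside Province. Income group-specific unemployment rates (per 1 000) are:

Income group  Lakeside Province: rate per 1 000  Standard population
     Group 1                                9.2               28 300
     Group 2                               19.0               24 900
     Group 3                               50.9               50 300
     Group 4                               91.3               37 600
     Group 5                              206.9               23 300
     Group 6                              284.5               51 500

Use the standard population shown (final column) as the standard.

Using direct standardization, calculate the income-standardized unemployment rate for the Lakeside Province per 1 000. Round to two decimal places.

121.35

Standard total = 215 900; weights = 0.1311, 0.1153, 0.2330, 0.1742, 0.1079, 0.2385.
Standardized rate: 0.1311×9.2 + 0.1153×19.0 + 0.2330×50.9 + 0.1742×91.3 + 0.1079×206.9 + 0.2385×284.5 = 121.3484 per 1 000.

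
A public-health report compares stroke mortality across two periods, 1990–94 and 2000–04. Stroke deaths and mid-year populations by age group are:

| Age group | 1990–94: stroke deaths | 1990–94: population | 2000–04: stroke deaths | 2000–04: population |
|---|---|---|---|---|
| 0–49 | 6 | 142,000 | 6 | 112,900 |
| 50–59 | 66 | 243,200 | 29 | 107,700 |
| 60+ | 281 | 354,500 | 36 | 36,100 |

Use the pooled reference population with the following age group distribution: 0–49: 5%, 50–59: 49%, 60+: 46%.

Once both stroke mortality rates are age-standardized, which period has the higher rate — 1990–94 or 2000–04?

Age-specific rates per 100,000 for 1990–94: 4.23, 27.14, 79.27.
For 2000–04: 5.31, 26.93, 99.72.
Standard weights: 0.05, 0.49, 0.46.
1990–94: 0.0500×4.23 + 0.4900×27.14 + 0.4600×79.27 = 49.9716 per 100,000.
2000–04: 0.0500×5.31 + 0.4900×26.93 + 0.4600×99.72 = 59.3324 per 100,000.
The crude rates (47.72 vs 27.66) would put 1990–94 higher, but that reflects its age composition; once standardized to a common age structure, 2000–04 has the higher underlying rate.

2000–04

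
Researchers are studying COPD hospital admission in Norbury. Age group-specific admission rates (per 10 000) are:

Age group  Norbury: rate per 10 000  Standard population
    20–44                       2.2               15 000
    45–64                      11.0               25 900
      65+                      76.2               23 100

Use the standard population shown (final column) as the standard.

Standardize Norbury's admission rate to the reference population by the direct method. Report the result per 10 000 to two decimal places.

32.47

Standard total = 64 000; weights = 0.2344, 0.4047, 0.3609.
Standardized rate: 0.2344×2.2 + 0.4047×11.0 + 0.3609×76.2 = 32.4706 per 10 000.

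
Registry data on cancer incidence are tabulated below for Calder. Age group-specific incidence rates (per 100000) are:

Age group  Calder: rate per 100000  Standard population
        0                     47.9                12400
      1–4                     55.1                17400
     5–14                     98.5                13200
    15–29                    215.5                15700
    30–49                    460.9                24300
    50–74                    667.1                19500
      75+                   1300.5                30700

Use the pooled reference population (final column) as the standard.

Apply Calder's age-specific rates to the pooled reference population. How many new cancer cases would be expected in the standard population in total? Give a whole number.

Expected new cancer cases = Σ (standard pop × age-specific rate ÷ 100000)
= 12400×47.9/100000 + 17400×55.1/100000 + 13200×98.5/100000 + 15700×215.5/100000 + 24300×460.9/100000 + 19500×667.1/100000 + 30700×1300.5/100000
= 5.94 + 9.59 + 13.00 + 33.83 + 112.00 + 130.08 + 399.25 = 703.70.

704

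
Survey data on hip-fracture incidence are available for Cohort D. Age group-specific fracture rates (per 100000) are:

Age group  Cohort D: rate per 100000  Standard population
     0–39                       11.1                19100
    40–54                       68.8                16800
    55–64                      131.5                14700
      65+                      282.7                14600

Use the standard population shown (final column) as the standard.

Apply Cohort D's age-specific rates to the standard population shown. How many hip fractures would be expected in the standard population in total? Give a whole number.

Expected hip fractures = Σ (standard pop × age-specific rate ÷ 100000)
= 19100×11.1/100000 + 16800×68.8/100000 + 14700×131.5/100000 + 14600×282.7/100000
= 2.12 + 11.56 + 19.33 + 41.27 = 74.28.

74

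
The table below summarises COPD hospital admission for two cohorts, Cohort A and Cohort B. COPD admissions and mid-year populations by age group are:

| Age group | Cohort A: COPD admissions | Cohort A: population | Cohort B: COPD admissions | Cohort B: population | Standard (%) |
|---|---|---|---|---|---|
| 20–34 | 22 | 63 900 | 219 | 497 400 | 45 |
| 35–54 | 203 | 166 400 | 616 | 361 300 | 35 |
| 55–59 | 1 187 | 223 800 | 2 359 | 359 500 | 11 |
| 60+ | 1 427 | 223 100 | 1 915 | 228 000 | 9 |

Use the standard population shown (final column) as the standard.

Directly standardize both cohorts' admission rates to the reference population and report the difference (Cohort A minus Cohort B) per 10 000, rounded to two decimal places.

Age-specific rates per 10 000 for Cohort A: 3.44, 12.20, 53.04, 63.96.
For Cohort B: 4.40, 17.05, 65.62, 83.99.
Standard weights: 0.45, 0.35, 0.11, 0.09.
Cohort A: 0.4500×3.44 + 0.3500×12.20 + 0.1100×53.04 + 0.0900×63.96 = 17.4100 per 10 000.
Cohort B: 0.4500×4.40 + 0.3500×17.05 + 0.1100×65.62 + 0.0900×83.99 = 22.7259 per 10 000.
Difference = 17.4100 − 22.7259 = -5.3160.

-5.32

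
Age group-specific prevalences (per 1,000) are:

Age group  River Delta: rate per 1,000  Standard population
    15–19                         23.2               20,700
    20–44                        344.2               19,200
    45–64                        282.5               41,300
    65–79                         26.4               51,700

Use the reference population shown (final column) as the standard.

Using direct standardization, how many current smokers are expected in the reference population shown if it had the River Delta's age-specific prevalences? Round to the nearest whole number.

20121

Expected current smokers = Σ (standard pop × age-specific rate ÷ 1,000)
= 20,700×23.2/1,000 + 19,200×344.2/1,000 + 41,300×282.5/1,000 + 51,700×26.4/1,000
= 480.24 + 6608.64 + 11667.25 + 1364.88 = 20121.01.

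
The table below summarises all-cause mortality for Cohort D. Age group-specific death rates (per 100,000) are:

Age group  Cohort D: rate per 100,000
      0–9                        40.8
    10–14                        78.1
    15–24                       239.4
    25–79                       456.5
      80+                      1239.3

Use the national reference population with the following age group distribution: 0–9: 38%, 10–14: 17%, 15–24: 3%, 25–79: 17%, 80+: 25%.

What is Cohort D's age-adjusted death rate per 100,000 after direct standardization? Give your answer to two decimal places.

Standard weights: 0.38, 0.17, 0.03, 0.17, 0.25.
Standardized rate: 0.3800×40.8 + 0.1700×78.1 + 0.0300×239.4 + 0.1700×456.5 + 0.2500×1239.3 = 423.3930 per 100,000.

423.39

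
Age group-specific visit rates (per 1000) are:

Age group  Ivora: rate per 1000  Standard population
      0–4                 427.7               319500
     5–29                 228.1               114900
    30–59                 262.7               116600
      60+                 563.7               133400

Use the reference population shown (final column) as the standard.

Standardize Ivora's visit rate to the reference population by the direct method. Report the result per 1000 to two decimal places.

Standard total = 684400; weights = 0.4668, 0.1679, 0.1704, 0.1949.
Standardized rate: 0.4668×427.7 + 0.1679×228.1 + 0.1704×262.7 + 0.1949×563.7 = 392.5880 per 1000.

392.59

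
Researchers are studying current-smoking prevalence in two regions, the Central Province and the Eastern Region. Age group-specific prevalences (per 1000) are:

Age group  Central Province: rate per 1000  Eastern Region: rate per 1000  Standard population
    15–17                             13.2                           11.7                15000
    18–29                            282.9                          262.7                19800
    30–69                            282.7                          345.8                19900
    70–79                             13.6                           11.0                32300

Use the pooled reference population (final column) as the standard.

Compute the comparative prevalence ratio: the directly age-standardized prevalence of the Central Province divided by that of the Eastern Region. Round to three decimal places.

0.941

Standard total = 87000; weights = 0.1724, 0.2276, 0.2287, 0.3713.
The Central Province: 0.1724×13.2 + 0.2276×282.9 + 0.2287×282.7 + 0.3713×13.6 = 136.3728 per 1000.
The Eastern Region: 0.1724×11.7 + 0.2276×262.7 + 0.2287×345.8 + 0.3713×11.0 = 144.9848 per 1000.
Ratio = 136.3728 ÷ 144.9848 = 0.94060.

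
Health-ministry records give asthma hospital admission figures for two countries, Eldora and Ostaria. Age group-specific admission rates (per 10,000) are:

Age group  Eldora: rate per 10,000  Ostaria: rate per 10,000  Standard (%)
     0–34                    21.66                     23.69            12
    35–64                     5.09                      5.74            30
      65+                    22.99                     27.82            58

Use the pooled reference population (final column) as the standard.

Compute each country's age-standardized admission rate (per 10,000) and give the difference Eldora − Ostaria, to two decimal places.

-3.24

Standard weights: 0.12, 0.30, 0.58.
Eldora: 0.1200×21.66 + 0.3000×5.09 + 0.5800×22.99 = 17.4604 per 10,000.
Ostaria: 0.1200×23.69 + 0.3000×5.74 + 0.5800×27.82 = 20.7004 per 10,000.
Difference = 17.4604 − 20.7004 = -3.2400.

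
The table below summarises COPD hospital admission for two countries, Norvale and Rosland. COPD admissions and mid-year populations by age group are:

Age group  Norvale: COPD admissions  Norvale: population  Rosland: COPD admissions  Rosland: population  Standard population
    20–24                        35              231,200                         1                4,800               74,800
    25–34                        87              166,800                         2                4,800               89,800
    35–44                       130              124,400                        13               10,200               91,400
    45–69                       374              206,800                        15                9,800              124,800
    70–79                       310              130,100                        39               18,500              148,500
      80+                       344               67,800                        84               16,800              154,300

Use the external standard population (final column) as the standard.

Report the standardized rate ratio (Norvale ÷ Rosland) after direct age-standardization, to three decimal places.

Age-specific rates per 10,000 for Norvale: 1.51, 5.22, 10.45, 18.09, 23.83, 50.74.
For Rosland: 2.08, 4.17, 12.75, 15.31, 21.08, 50.00.
Standard total = 683,600; weights = 0.1094, 0.1314, 0.1337, 0.1826, 0.2172, 0.2257.
Norvale: 0.1094×1.51 + 0.1314×5.22 + 0.1337×10.45 + 0.1826×18.09 + 0.2172×23.83 + 0.2257×50.74 = 22.1782 per 10,000.
Rosland: 0.1094×2.08 + 0.1314×4.17 + 0.1337×12.75 + 0.1826×15.31 + 0.2172×21.08 + 0.2257×50.00 = 21.1390 per 10,000.
Ratio = 22.1782 ÷ 21.1390 = 1.04916.

1.049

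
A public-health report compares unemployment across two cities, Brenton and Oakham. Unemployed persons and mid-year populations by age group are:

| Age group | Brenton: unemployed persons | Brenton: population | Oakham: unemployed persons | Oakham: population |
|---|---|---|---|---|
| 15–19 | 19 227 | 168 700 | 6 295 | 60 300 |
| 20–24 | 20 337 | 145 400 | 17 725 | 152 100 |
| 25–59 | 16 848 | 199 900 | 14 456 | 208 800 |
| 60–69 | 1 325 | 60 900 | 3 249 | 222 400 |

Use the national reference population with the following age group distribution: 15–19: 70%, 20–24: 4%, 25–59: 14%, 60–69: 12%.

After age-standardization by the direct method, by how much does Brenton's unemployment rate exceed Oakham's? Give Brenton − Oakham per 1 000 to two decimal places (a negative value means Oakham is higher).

Age-specific rates per 1 000 for Brenton: 113.972, 139.869, 84.282, 21.757.
For Oakham: 104.395, 116.535, 69.234, 14.609.
Standard weights: 0.70, 0.04, 0.14, 0.12.
Brenton: 0.7000×113.972 + 0.0400×139.869 + 0.1400×84.282 + 0.1200×21.757 = 99.7852 per 1 000.
Oakham: 0.7000×104.395 + 0.0400×116.535 + 0.1400×69.234 + 0.1200×14.609 = 89.1835 per 1 000.
Difference = 99.7852 − 89.1835 = 10.6017.

10.60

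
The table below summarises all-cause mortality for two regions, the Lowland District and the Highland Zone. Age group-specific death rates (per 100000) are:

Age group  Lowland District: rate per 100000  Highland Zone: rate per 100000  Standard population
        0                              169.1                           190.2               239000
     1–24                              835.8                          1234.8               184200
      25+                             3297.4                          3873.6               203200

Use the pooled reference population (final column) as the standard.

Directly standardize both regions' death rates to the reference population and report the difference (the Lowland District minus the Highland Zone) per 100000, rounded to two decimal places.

-312.30

Standard total = 626400; weights = 0.3815, 0.2941, 0.3244.
The Lowland District: 0.3815×169.1 + 0.2941×835.8 + 0.3244×3297.4 = 1379.9504 per 100000.
The Highland Zone: 0.3815×190.2 + 0.2941×1234.8 + 0.3244×3873.6 = 1692.2469 per 100000.
Difference = 1379.9504 − 1692.2469 = -312.2965.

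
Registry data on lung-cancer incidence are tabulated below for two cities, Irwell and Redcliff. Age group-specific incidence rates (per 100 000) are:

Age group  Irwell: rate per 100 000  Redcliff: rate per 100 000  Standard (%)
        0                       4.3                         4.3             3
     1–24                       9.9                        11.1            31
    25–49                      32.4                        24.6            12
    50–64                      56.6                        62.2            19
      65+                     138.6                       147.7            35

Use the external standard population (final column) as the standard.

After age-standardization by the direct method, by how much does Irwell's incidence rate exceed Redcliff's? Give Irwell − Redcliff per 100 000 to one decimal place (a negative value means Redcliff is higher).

-3.7

Standard weights: 0.03, 0.31, 0.12, 0.19, 0.35.
Irwell: 0.0300×4.3 + 0.3100×9.9 + 0.1200×32.4 + 0.1900×56.6 + 0.3500×138.6 = 66.3500 per 100 000.
Redcliff: 0.0300×4.3 + 0.3100×11.1 + 0.1200×24.6 + 0.1900×62.2 + 0.3500×147.7 = 70.0350 per 100 000.
Difference = 66.3500 − 70.0350 = -3.6850.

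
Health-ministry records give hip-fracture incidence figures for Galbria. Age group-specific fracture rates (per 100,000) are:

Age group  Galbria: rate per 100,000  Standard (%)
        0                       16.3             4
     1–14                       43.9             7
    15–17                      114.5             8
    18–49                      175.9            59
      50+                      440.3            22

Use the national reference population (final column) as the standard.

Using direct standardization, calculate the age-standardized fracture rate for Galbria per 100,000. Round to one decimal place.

Standard weights: 0.04, 0.07, 0.08, 0.59, 0.22.
Standardized rate: 0.0400×16.3 + 0.0700×43.9 + 0.0800×114.5 + 0.5900×175.9 + 0.2200×440.3 = 213.5320 per 100,000.

213.5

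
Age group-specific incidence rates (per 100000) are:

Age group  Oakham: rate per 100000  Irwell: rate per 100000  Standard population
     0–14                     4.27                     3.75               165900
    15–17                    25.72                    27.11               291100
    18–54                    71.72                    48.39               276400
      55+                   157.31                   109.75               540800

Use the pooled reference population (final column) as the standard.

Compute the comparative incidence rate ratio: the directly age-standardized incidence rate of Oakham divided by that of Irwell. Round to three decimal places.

1.392

Standard total = 1274200; weights = 0.1302, 0.2285, 0.2169, 0.4244.
Oakham: 0.1302×4.27 + 0.2285×25.72 + 0.2169×71.72 + 0.4244×157.31 = 88.7554 per 100000.
Irwell: 0.1302×3.75 + 0.2285×27.11 + 0.2169×48.39 + 0.4244×109.75 = 63.7589 per 100000.
Ratio = 88.7554 ÷ 63.7589 = 1.39205.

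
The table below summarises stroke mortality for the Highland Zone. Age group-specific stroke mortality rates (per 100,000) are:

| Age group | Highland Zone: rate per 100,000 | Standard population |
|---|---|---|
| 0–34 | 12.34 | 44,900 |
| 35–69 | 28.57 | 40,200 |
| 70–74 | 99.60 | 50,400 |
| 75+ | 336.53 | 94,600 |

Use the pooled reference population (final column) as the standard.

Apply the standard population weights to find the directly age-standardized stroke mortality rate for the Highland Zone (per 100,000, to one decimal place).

Standard total = 230,100; weights = 0.1951, 0.1747, 0.2190, 0.4111.
Standardized rate: 0.1951×12.34 + 0.1747×28.57 + 0.2190×99.60 + 0.4111×336.53 = 167.5713 per 100,000.

167.6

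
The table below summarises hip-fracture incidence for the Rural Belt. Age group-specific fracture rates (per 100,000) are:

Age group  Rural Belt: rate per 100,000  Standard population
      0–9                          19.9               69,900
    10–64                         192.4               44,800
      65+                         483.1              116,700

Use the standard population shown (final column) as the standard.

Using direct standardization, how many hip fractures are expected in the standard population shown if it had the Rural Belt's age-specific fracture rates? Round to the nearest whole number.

664

Expected hip fractures = Σ (standard pop × age-specific rate ÷ 100,000)
= 69,900×19.9/100,000 + 44,800×192.4/100,000 + 116,700×483.1/100,000
= 13.91 + 86.20 + 563.78 = 663.88.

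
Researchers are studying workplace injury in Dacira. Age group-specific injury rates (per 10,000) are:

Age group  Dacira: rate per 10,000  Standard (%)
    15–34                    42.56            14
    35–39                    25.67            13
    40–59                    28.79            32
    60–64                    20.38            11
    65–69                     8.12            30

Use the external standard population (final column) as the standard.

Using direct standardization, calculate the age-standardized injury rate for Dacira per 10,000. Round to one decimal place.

Standard weights: 0.14, 0.13, 0.32, 0.11, 0.30.
Standardized rate: 0.1400×42.56 + 0.1300×25.67 + 0.3200×28.79 + 0.1100×20.38 + 0.3000×8.12 = 23.1861 per 10,000.

23.2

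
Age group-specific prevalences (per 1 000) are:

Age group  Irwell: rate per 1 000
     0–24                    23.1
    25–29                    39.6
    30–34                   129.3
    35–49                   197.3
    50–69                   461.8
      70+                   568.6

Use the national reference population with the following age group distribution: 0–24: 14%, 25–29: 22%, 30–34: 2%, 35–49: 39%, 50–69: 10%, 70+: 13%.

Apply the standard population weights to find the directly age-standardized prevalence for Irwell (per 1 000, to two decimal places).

211.58

Standard weights: 0.14, 0.22, 0.02, 0.39, 0.10, 0.13.
Standardized rate: 0.1400×23.1 + 0.2200×39.6 + 0.0200×129.3 + 0.3900×197.3 + 0.1000×461.8 + 0.1300×568.6 = 211.5770 per 1 000.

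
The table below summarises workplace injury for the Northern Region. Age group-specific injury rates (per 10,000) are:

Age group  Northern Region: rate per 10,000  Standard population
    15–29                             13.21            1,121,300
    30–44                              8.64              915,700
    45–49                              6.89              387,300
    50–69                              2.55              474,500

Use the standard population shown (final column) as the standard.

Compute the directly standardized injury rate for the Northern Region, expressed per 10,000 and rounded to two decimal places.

Standard total = 2,898,800; weights = 0.3868, 0.3159, 0.1336, 0.1637.
Standardized rate: 0.3868×13.21 + 0.3159×8.64 + 0.1336×6.89 + 0.1637×2.55 = 9.1771 per 10,000.

9.18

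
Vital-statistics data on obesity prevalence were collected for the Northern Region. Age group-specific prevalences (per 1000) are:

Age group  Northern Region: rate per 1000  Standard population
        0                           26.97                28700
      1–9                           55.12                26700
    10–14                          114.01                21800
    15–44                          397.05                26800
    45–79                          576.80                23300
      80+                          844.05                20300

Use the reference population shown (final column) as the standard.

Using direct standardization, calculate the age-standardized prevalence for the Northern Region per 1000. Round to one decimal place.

311.3

Standard total = 147600; weights = 0.1944, 0.1809, 0.1477, 0.1816, 0.1579, 0.1375.
Standardized rate: 0.1944×26.97 + 0.1809×55.12 + 0.1477×114.01 + 0.1816×397.05 + 0.1579×576.80 + 0.1375×844.05 = 311.2856 per 1000.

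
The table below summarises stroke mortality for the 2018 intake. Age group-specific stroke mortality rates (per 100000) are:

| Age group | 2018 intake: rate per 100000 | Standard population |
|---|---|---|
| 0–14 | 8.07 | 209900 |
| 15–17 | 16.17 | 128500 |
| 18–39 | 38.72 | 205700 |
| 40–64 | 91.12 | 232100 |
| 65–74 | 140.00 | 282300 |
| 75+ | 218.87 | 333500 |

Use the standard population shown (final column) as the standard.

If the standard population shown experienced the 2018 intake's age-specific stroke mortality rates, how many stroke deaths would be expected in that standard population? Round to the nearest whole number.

1454

Expected stroke deaths = Σ (standard pop × age-specific rate ÷ 100000)
= 209900×8.07/100000 + 128500×16.17/100000 + 205700×38.72/100000 + 232100×91.12/100000 + 282300×140.00/100000 + 333500×218.87/100000
= 16.94 + 20.78 + 79.65 + 211.49 + 395.22 + 729.93 = 1454.01.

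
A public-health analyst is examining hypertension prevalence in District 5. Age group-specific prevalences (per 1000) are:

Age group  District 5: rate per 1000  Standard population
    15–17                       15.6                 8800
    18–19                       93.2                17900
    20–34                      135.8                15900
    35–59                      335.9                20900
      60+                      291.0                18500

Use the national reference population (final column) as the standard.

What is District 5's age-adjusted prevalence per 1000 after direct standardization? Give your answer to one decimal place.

199.6

Standard total = 82000; weights = 0.1073, 0.2183, 0.1939, 0.2549, 0.2256.
Standardized rate: 0.1073×15.6 + 0.2183×93.2 + 0.1939×135.8 + 0.2549×335.9 + 0.2256×291.0 = 199.6170 per 1000.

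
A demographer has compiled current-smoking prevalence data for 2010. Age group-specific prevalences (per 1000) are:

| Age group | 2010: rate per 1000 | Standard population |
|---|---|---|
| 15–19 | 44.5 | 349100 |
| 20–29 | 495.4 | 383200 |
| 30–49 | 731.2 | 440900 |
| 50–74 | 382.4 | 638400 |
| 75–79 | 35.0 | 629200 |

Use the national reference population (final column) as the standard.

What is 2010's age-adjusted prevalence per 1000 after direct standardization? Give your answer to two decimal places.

Standard total = 2440800; weights = 0.1430, 0.1570, 0.1806, 0.2616, 0.2578.
Standardized rate: 0.1430×44.5 + 0.1570×495.4 + 0.1806×731.2 + 0.2616×382.4 + 0.2578×35.0 = 325.2640 per 1000.

325.26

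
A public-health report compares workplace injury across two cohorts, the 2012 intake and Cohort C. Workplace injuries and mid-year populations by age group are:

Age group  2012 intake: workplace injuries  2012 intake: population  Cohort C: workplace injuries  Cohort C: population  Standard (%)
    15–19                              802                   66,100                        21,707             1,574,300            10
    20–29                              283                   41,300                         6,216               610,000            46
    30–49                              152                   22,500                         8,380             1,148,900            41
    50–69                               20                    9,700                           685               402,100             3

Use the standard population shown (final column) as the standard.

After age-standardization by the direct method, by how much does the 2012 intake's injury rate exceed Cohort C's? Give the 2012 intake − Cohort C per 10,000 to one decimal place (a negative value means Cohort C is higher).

Age-specific rates per 10,000 for the 2012 intake: 121.33, 68.52, 67.56, 20.62.
For Cohort C: 137.88, 101.90, 72.94, 17.04.
Standard weights: 0.10, 0.46, 0.41, 0.03.
The 2012 intake: 0.1000×121.33 + 0.4600×68.52 + 0.4100×67.56 + 0.0300×20.62 = 71.9700 per 10,000.
Cohort C: 0.1000×137.88 + 0.4600×101.90 + 0.4100×72.94 + 0.0300×17.04 = 91.0793 per 10,000.
Difference = 71.9700 − 91.0793 = -19.1093.

-19.1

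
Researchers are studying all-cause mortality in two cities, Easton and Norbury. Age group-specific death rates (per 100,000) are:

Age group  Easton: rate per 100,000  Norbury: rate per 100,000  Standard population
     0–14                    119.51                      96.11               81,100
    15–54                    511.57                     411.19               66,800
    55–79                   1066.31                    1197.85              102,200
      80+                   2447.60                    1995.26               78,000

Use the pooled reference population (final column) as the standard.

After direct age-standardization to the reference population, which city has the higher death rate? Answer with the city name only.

Standard total = 328,100; weights = 0.2472, 0.2036, 0.3115, 0.2377.
Easton: 0.2472×119.51 + 0.2036×511.57 + 0.3115×1066.31 + 0.2377×2447.60 = 1047.7136 per 100,000.
Norbury: 0.2472×96.11 + 0.2036×411.19 + 0.3115×1197.85 + 0.2377×1995.26 = 954.9301 per 100,000.

Easton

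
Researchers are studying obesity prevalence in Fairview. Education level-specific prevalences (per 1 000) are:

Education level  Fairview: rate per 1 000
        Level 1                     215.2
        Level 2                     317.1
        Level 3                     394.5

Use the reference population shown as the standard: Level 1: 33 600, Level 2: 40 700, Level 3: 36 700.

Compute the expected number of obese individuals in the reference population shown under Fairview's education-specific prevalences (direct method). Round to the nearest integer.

34615

Expected obese individuals = Σ (standard pop × education-specific rate ÷ 1 000)
= 33 600×215.2/1 000 + 40 700×317.1/1 000 + 36 700×394.5/1 000
= 7230.72 + 12905.97 + 14478.15 = 34614.84.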